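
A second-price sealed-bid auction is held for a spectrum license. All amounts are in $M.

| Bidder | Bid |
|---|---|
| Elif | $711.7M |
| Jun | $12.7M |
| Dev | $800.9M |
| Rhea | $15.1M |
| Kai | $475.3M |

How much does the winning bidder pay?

Highest bid: Dev at $800.9M, so Dev wins.
Second-highest bid: Elif at $711.7M — that is the price the winner pays.

$711.7M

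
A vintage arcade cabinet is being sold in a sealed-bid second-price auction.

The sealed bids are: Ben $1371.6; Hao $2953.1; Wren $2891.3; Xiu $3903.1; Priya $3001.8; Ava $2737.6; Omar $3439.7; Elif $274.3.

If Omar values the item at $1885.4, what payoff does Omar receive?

$0

Highest bid: Xiu at $3903.1, so Xiu wins.
Second-highest bid: Omar at $3439.7 — that is the price the winner pays.
Omar did not win, so Omar pays nothing and receives nothing: payoff $0.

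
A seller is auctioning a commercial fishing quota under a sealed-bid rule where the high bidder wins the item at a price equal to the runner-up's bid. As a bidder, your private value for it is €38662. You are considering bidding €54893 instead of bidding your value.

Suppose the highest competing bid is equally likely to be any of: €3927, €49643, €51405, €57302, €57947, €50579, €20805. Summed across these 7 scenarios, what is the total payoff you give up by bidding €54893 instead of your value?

€35641

The deviation costs you only when the competing bid falls strictly between €38662 and €54893; elsewhere both bids give the same outcome.
€3927: outcomes coincide → loss €0.
€49643: truthful payoff €0, deviation payoff −€10981 → loss €10981.
€51405: truthful payoff €0, deviation payoff −€12743 → loss €12743.
€57302: outcomes coincide → loss €0.
€57947: outcomes coincide → loss €0.
€50579: truthful payoff €0, deviation payoff −€11917 → loss €11917.
€20805: outcomes coincide → loss €0.
Total loss = €10981 + €12743 + €11917 = €35641.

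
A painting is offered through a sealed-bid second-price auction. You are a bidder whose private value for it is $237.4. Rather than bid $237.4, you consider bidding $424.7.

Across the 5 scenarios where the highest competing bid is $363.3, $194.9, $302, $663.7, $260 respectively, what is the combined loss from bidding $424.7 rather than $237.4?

The deviation costs you only when the competing bid falls strictly between $237.4 and $424.7; elsewhere both bids give the same outcome.
$363.3: truthful payoff $0, deviation payoff −$125.9 → loss $125.9.
$194.9: outcomes coincide → loss $0.
$302: truthful payoff $0, deviation payoff −$64.6 → loss $64.6.
$663.7: outcomes coincide → loss $0.
$260: truthful payoff $0, deviation payoff −$22.6 → loss $22.6.
Total loss = $125.9 + $64.6 + $22.6 = $213.1.

$213.1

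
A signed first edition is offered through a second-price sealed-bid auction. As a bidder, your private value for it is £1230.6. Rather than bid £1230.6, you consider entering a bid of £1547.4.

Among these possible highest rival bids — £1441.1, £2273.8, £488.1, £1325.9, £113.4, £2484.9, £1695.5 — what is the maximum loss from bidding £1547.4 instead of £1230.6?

£1441.1: truthful gives £0, deviation gives −£210.5 → loss £210.5.
£2273.8: same outcome either way → loss £0.
£488.1: same outcome either way → loss £0.
£1325.9: truthful gives £0, deviation gives −£95.3 → loss £95.3.
£113.4: same outcome either way → loss £0.
£2484.9: same outcome either way → loss £0.
£1695.5: same outcome either way → loss £0.
Maximum loss: £210.5.

£210.5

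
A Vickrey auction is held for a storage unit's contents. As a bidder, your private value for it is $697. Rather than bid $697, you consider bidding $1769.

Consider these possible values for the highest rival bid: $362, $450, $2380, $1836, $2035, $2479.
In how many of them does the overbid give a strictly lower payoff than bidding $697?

The deviation hurts exactly when the highest competing bid lies strictly between $697 and $1769 — overbidding then wins at a price above your value.
$362: below both → same outcome either way.
$450: below both → same outcome either way.
$2380: above both → same outcome either way.
$1836: above both → same outcome either way.
$2035: above both → same outcome either way.
$2479: above both → same outcome either way.
Count: 0.

0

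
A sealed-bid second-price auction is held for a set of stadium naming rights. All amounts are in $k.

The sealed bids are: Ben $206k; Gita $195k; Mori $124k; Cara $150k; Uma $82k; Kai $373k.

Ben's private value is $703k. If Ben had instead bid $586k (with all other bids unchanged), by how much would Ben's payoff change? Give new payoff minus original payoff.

The highest bid among the other bidders is $373k; Ben's bid doesn't change that.
Original bid $206k: Ben is not highest (top rival bid is $373k); payoff $0k.
Alternative bid $586k: Ben is highest, pays the top rival bid $373k; payoff $703k − $373k = $330k.
Change in payoff = $330k − ($0k) = $330k.

$330k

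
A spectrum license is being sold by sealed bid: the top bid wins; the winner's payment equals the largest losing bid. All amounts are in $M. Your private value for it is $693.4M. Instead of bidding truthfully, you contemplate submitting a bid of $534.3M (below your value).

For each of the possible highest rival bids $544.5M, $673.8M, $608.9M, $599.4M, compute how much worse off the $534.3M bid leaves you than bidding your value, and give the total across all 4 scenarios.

The deviation costs you only when the competing bid falls strictly between $534.3M and $693.4M; elsewhere both bids give the same outcome.
$544.5M: truthful payoff $148.9M, deviation payoff $0M → loss $148.9M.
$673.8M: truthful payoff $19.6M, deviation payoff $0M → loss $19.6M.
$608.9M: truthful payoff $84.5M, deviation payoff $0M → loss $84.5M.
$599.4M: truthful payoff $94M, deviation payoff $0M → loss $94M.
Total loss = $148.9M + $19.6M + $84.5M + $94M = $347M.

$347M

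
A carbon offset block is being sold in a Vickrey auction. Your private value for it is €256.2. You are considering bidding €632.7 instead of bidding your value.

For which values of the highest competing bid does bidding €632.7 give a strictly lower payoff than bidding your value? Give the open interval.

If the competing bid is below €256.2, both bids win at the same price — no difference.
If it is above €632.7, both bids lose — no difference.
If it lies strictly between €256.2 and €632.7, bidding your value loses (payoff 0) while bidding €632.7 wins at a price above your value (payoff negative).
So the deviation strictly hurts on the open interval (€256.2, €632.7).
In a second-price auction your bid sets only whether you win, not what you pay, so bidding your true value is weakly dominant.

(€256.2, €632.7)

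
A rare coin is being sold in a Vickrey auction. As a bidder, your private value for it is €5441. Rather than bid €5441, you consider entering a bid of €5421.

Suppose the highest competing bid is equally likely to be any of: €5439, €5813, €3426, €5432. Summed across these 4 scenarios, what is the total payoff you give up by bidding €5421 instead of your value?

The deviation costs you only when the competing bid falls strictly between €5421 and €5441; elsewhere both bids give the same outcome.
€5439: truthful payoff €2, deviation payoff €0 → loss €2.
€5813: outcomes coincide → loss €0.
€3426: outcomes coincide → loss €0.
€5432: truthful payoff €9, deviation payoff €0 → loss €9.
Total loss = €2 + €9 = €11.

€11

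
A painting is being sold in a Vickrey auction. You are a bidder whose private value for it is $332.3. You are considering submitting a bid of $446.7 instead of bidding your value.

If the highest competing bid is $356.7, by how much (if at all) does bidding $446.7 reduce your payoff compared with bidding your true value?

$24.4

Bidding your value $332.3: you lose (since $332.3 < $356.7). Payoff $0.
Bidding $446.7: you win and pay $356.7. Payoff $332.3 − $356.7 = −$24.4.
The competing bid $356.7 lies between your value and your inflated bid, so overbidding wins an item priced above your value.
Loss from deviating = $0 − (−$24.4) = $24.4.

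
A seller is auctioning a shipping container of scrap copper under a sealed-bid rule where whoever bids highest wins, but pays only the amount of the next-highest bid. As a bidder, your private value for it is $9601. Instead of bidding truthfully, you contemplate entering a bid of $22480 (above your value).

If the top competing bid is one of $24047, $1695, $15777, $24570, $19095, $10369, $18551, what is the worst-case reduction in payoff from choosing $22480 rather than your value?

$9494

$24047: same outcome either way → loss $0.
$1695: same outcome either way → loss $0.
$15777: truthful gives $0, deviation gives −$6176 → loss $6176.
$24570: same outcome either way → loss $0.
$19095: truthful gives $0, deviation gives −$9494 → loss $9494.
$10369: truthful gives $0, deviation gives −$768 → loss $768.
$18551: truthful gives $0, deviation gives −$8950 → loss $8950.
Maximum loss: $9494.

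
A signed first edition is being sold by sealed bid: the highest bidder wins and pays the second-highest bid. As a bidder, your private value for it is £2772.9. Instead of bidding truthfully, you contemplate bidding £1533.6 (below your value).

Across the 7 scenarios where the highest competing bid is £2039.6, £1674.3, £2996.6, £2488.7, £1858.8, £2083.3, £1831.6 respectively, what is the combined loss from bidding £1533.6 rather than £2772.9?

The deviation costs you only when the competing bid falls strictly between £1533.6 and £2772.9; elsewhere both bids give the same outcome.
£2039.6: truthful payoff £733.3, deviation payoff £0 → loss £733.3.
£1674.3: truthful payoff £1098.6, deviation payoff £0 → loss £1098.6.
£2996.6: outcomes coincide → loss £0.
£2488.7: truthful payoff £284.2, deviation payoff £0 → loss £284.2.
£1858.8: truthful payoff £914.1, deviation payoff £0 → loss £914.1.
£2083.3: truthful payoff £689.6, deviation payoff £0 → loss £689.6.
£1831.6: truthful payoff £941.3, deviation payoff £0 → loss £941.3.
Total loss = £733.3 + £1098.6 + £284.2 + £914.1 + £689.6 + £941.3 = £4661.1.

£4661.1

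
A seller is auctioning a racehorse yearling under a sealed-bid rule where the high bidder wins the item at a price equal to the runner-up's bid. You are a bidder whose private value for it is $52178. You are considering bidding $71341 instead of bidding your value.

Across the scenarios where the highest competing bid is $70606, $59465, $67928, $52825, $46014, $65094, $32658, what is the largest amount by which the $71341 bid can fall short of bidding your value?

$18428

$70606: truthful gives $0, deviation gives −$18428 → loss $18428.
$59465: truthful gives $0, deviation gives −$7287 → loss $7287.
$67928: truthful gives $0, deviation gives −$15750 → loss $15750.
$52825: truthful gives $0, deviation gives −$647 → loss $647.
$46014: same outcome either way → loss $0.
$65094: truthful gives $0, deviation gives −$12916 → loss $12916.
$32658: same outcome either way → loss $0.
Maximum loss: $18428.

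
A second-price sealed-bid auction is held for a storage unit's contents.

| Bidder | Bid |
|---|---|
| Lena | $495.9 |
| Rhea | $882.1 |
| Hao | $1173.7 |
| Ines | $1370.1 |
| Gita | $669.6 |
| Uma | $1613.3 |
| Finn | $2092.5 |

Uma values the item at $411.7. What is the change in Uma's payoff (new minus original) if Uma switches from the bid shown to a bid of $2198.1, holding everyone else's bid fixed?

−$1680.8

The highest bid among the other bidders is $2092.5; Uma's bid doesn't change that.
Original bid $1613.3: Uma is not highest (top rival bid is $2092.5); payoff $0.
Alternative bid $2198.1: Uma is highest, pays the top rival bid $2092.5; payoff $411.7 − $2092.5 = −$1680.8.
Change in payoff = −$1680.8 − ($0) = −$1680.8.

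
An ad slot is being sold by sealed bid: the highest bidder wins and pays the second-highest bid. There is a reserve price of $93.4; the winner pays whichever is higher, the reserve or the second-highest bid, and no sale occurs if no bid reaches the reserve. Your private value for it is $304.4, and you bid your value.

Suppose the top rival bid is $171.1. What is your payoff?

$133.3

Your bid $304.4 is the highest and exceeds the reserve.
Price = max(second-highest bid, reserve) = max($171.1, $93.4) = $171.1.
Payoff = $304.4 − $171.1 = $133.3.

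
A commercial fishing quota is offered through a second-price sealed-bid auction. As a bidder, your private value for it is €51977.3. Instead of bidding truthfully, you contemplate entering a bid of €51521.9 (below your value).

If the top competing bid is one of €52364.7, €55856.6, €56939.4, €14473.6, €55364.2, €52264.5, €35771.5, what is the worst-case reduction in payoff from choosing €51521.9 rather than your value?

€52364.7: same outcome either way → loss €0.
€55856.6: same outcome either way → loss €0.
€56939.4: same outcome either way → loss €0.
€14473.6: same outcome either way → loss €0.
€55364.2: same outcome either way → loss €0.
€52264.5: same outcome either way → loss €0.
€35771.5: same outcome either way → loss €0.
Maximum loss: €0.

€0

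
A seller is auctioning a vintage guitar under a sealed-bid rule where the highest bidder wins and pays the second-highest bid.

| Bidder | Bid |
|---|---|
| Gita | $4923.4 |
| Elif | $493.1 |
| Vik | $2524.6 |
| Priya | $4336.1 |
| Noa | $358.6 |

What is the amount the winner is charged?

$4336.1

Highest bid: Gita at $4923.4, so Gita wins.
Second-highest bid: Priya at $4336.1 — that is the price the winner pays.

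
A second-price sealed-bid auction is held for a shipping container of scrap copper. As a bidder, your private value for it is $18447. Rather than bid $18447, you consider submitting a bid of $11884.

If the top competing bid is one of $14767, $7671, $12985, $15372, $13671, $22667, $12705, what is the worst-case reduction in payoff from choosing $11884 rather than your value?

$14767: truthful gives $3680, deviation gives $0 → loss $3680.
$7671: same outcome either way → loss $0.
$12985: truthful gives $5462, deviation gives $0 → loss $5462.
$15372: truthful gives $3075, deviation gives $0 → loss $3075.
$13671: truthful gives $4776, deviation gives $0 → loss $4776.
$22667: same outcome either way → loss $0.
$12705: truthful gives $5742, deviation gives $0 → loss $5742.
Maximum loss: $5742.

$5742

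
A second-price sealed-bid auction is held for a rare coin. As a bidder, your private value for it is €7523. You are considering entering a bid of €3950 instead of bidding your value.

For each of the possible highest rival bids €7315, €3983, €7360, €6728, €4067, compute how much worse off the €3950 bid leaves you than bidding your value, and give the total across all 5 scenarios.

€8162

The deviation costs you only when the competing bid falls strictly between €3950 and €7523; elsewhere both bids give the same outcome.
€7315: truthful payoff €208, deviation payoff €0 → loss €208.
€3983: truthful payoff €3540, deviation payoff €0 → loss €3540.
€7360: truthful payoff €163, deviation payoff €0 → loss €163.
€6728: truthful payoff €795, deviation payoff €0 → loss €795.
€4067: truthful payoff €3456, deviation payoff €0 → loss €3456.
Total loss = €208 + €3540 + €163 + €795 + €3456 = €8162.
Truthful bidding weakly dominates here: raising your bid can only win items priced above your value, and lowering it can only forfeit items priced below.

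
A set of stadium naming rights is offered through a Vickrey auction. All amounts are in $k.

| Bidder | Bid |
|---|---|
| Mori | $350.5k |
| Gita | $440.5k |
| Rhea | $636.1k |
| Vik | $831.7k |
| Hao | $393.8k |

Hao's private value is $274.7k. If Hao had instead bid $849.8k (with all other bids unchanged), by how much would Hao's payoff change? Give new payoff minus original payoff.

−$557k

The highest bid among the other bidders is $831.7k; Hao's bid doesn't change that.
Original bid $393.8k: Hao is not highest (top rival bid is $831.7k); payoff $0k.
Alternative bid $849.8k: Hao is highest, pays the top rival bid $831.7k; payoff $274.7k − $831.7k = −$557k.
Change in payoff = −$557k − ($0k) = −$557k.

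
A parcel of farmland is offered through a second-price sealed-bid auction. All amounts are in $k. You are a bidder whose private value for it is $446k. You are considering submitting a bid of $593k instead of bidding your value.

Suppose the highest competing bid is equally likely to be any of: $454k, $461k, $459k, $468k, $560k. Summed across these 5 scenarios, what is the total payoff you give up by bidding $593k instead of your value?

$172k

The deviation costs you only when the competing bid falls strictly between $446k and $593k; elsewhere both bids give the same outcome.
$454k: truthful payoff $0k, deviation payoff −$8k → loss $8k.
$461k: truthful payoff $0k, deviation payoff −$15k → loss $15k.
$459k: truthful payoff $0k, deviation payoff −$13k → loss $13k.
$468k: truthful payoff $0k, deviation payoff −$22k → loss $22k.
$560k: truthful payoff $0k, deviation payoff −$114k → loss $114k.
Total loss = $8k + $15k + $13k + $22k + $114k = $172k.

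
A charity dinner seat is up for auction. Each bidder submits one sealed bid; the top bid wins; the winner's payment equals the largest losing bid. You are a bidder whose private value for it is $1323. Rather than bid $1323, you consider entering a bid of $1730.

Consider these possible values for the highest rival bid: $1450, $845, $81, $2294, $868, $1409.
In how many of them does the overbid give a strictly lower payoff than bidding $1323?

The deviation hurts exactly when the highest competing bid lies strictly between $1323 and $1730 — overbidding then wins at a price above your value.
$1450: inside the interval → strictly worse (loss $127).
$845: below both → same outcome either way.
$81: below both → same outcome either way.
$2294: above both → same outcome either way.
$868: below both → same outcome either way.
$1409: inside the interval → strictly worse (loss $86).
Count: 2.

2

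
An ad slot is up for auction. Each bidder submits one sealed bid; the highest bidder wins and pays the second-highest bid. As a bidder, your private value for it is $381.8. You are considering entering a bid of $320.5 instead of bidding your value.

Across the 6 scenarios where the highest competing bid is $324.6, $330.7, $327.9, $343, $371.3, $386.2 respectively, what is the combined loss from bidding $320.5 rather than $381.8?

$211.5

The deviation costs you only when the competing bid falls strictly between $320.5 and $381.8; elsewhere both bids give the same outcome.
$324.6: truthful payoff $57.2, deviation payoff $0 → loss $57.2.
$330.7: truthful payoff $51.1, deviation payoff $0 → loss $51.1.
$327.9: truthful payoff $53.9, deviation payoff $0 → loss $53.9.
$343: truthful payoff $38.8, deviation payoff $0 → loss $38.8.
$371.3: truthful payoff $10.5, deviation payoff $0 → loss $10.5.
$386.2: outcomes coincide → loss $0.
Total loss = $57.2 + $51.1 + $53.9 + $38.8 + $10.5 = $211.5.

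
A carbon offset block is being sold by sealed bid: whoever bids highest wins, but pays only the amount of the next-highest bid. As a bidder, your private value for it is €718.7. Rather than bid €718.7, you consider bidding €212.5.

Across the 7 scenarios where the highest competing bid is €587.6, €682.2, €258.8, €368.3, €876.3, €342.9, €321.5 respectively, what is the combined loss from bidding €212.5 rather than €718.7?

€1750.9

The deviation costs you only when the competing bid falls strictly between €212.5 and €718.7; elsewhere both bids give the same outcome.
€587.6: truthful payoff €131.1, deviation payoff €0 → loss €131.1.
€682.2: truthful payoff €36.5, deviation payoff €0 → loss €36.5.
€258.8: truthful payoff €459.9, deviation payoff €0 → loss €459.9.
€368.3: truthful payoff €350.4, deviation payoff €0 → loss €350.4.
€876.3: outcomes coincide → loss €0.
€342.9: truthful payoff €375.8, deviation payoff €0 → loss €375.8.
€321.5: truthful payoff €397.2, deviation payoff €0 → loss €397.2.
Total loss = €131.1 + €36.5 + €459.9 + €350.4 + €375.8 + €397.2 = €1750.9.
Because the price is fixed by the runner-up's bid, deviating from your value can only change a good outcome into a bad one — never the reverse.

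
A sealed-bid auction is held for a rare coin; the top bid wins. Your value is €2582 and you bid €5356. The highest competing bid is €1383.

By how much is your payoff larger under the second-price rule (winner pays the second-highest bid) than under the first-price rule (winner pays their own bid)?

You have the highest bid, so you win under either rule.
Second-price: pay €1383 → payoff €1199.
First-price: pay your own bid €5356 → payoff −€2774.
Difference = €1199 − (−€2774) = €3973.

€3973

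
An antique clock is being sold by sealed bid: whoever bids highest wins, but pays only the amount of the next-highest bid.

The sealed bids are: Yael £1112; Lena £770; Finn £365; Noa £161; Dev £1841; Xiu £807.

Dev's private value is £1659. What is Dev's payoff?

Highest bid: Dev at £1841, so Dev wins.
Second-highest bid: Yael at £1112 — that is the price the winner pays.
Dev's payoff = value − price = £1659 − £1112 = £547.

£547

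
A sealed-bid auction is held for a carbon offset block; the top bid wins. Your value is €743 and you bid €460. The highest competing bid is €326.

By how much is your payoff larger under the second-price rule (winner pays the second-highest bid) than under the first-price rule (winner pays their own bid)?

€134

You have the highest bid, so you win under either rule.
Second-price: pay €326 → payoff €417.
First-price: pay your own bid €460 → payoff €283.
Difference = €417 − (€283) = €134.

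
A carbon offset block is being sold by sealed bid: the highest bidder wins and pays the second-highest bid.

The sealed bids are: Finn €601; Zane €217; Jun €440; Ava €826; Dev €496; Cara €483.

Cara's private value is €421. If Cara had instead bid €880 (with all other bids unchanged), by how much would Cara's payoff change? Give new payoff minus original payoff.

The highest bid among the other bidders is €826; Cara's bid doesn't change that.
Original bid €483: Cara is not highest (top rival bid is €826); payoff €0.
Alternative bid €880: Cara is highest, pays the top rival bid €826; payoff €421 − €826 = −€405.
Change in payoff = −€405 − (€0) = −€405.

−€405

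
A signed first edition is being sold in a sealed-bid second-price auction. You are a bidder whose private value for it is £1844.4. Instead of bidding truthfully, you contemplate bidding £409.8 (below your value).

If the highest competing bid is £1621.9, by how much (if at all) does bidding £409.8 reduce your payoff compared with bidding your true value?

£222.5

Bidding your value £1844.4: you win (since £1844.4 > £1621.9) and pay £1621.9. Payoff £222.5.
Bidding £409.8: you lose. Payoff £0.
The competing bid £1621.9 lies between your shaded bid and your value, so underbidding forfeits an item you could have won at a profitable price.
Loss from deviating = £222.5 − (£0) = £222.5.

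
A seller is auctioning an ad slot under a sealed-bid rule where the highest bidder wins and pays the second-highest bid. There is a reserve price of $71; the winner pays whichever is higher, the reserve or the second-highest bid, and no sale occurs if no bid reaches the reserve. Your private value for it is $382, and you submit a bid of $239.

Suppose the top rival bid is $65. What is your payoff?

Your bid $239 is the highest and exceeds the reserve.
Price = max(second-highest bid, reserve) = max($65, $71) = $71.
Payoff = $382 − $71 = $311.

$311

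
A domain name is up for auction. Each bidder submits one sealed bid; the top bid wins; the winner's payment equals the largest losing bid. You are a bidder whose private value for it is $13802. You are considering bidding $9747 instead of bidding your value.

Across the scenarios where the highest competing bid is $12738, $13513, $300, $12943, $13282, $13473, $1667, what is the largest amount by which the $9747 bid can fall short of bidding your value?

$1064

$12738: truthful gives $1064, deviation gives $0 → loss $1064.
$13513: truthful gives $289, deviation gives $0 → loss $289.
$300: same outcome either way → loss $0.
$12943: truthful gives $859, deviation gives $0 → loss $859.
$13282: truthful gives $520, deviation gives $0 → loss $520.
$13473: truthful gives $329, deviation gives $0 → loss $329.
$1667: same outcome either way → loss $0.
Maximum loss: $1064.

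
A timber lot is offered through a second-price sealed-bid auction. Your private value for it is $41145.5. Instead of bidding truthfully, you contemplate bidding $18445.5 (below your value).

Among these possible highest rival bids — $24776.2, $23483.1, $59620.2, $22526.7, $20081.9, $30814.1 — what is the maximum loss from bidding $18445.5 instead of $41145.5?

$21063.6

$24776.2: truthful gives $16369.3, deviation gives $0 → loss $16369.3.
$23483.1: truthful gives $17662.4, deviation gives $0 → loss $17662.4.
$59620.2: same outcome either way → loss $0.
$22526.7: truthful gives $18618.8, deviation gives $0 → loss $18618.8.
$20081.9: truthful gives $21063.6, deviation gives $0 → loss $21063.6.
$30814.1: truthful gives $10331.4, deviation gives $0 → loss $10331.4.
Maximum loss: $21063.6.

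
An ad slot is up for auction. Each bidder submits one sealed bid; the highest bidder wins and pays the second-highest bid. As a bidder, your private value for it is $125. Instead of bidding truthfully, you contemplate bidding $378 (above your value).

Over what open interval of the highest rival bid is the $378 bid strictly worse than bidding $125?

If the competing bid is below $125, both bids win at the same price — no difference.
If it is above $378, both bids lose — no difference.
If it lies strictly between $125 and $378, bidding your value loses (payoff 0) while bidding $378 wins at a price above your value (payoff negative).
So the deviation strictly hurts on the open interval ($125, $378).

($125, $378)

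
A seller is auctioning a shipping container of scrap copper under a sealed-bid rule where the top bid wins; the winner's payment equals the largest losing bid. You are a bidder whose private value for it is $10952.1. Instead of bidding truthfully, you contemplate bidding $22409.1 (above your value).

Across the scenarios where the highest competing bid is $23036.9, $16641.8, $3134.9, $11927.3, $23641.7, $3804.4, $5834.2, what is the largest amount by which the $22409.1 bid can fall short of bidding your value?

$5689.7

$23036.9: same outcome either way → loss $0.
$16641.8: truthful gives $0, deviation gives −$5689.7 → loss $5689.7.
$3134.9: same outcome either way → loss $0.
$11927.3: truthful gives $0, deviation gives −$975.2 → loss $975.2.
$23641.7: same outcome either way → loss $0.
$3804.4: same outcome either way → loss $0.
$5834.2: same outcome either way → loss $0.
Maximum loss: $5689.7.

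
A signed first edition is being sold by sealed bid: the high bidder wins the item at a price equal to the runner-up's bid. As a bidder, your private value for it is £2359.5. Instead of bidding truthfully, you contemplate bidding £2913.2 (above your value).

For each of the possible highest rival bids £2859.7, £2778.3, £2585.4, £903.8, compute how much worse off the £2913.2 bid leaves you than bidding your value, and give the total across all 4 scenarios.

The deviation costs you only when the competing bid falls strictly between £2359.5 and £2913.2; elsewhere both bids give the same outcome.
£2859.7: truthful payoff £0, deviation payoff −£500.2 → loss £500.2.
£2778.3: truthful payoff £0, deviation payoff −£418.8 → loss £418.8.
£2585.4: truthful payoff £0, deviation payoff −£225.9 → loss £225.9.
£903.8: outcomes coincide → loss £0.
Total loss = £500.2 + £418.8 + £225.9 = £1144.9.

£1144.9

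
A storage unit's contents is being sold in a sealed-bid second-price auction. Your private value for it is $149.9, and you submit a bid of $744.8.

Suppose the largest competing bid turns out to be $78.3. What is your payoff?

Your bid $744.8 exceeds the highest competing bid $78.3, so you win.
In a second-price auction the winner pays the second-highest bid, $78.3.
Payoff = value − price = $149.9 − $78.3 = $71.6.

$71.6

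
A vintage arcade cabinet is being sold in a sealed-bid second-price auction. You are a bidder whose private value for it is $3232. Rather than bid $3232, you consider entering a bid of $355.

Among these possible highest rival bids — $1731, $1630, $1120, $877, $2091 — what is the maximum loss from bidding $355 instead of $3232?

$1731: truthful gives $1501, deviation gives $0 → loss $1501.
$1630: truthful gives $1602, deviation gives $0 → loss $1602.
$1120: truthful gives $2112, deviation gives $0 → loss $2112.
$877: truthful gives $2355, deviation gives $0 → loss $2355.
$2091: truthful gives $1141, deviation gives $0 → loss $1141.
Maximum loss: $2355.

$2355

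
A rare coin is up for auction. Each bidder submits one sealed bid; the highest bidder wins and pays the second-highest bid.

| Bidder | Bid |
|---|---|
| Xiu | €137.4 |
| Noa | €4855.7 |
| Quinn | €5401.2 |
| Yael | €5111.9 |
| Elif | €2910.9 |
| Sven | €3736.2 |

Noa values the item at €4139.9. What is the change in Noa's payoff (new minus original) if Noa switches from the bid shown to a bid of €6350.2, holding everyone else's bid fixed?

−€1261.3

The highest bid among the other bidders is €5401.2; Noa's bid doesn't change that.
Original bid €4855.7: Noa is not highest (top rival bid is €5401.2); payoff €0.
Alternative bid €6350.2: Noa is highest, pays the top rival bid €5401.2; payoff €4139.9 − €5401.2 = −€1261.3.
Change in payoff = −€1261.3 − (€0) = −€1261.3.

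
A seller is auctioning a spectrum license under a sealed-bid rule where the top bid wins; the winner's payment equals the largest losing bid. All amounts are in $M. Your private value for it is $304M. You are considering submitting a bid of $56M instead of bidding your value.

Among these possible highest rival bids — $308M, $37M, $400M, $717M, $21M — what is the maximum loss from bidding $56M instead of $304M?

$0M

$308M: same outcome either way → loss $0M.
$37M: same outcome either way → loss $0M.
$400M: same outcome either way → loss $0M.
$717M: same outcome either way → loss $0M.
$21M: same outcome either way → loss $0M.
Maximum loss: $0M.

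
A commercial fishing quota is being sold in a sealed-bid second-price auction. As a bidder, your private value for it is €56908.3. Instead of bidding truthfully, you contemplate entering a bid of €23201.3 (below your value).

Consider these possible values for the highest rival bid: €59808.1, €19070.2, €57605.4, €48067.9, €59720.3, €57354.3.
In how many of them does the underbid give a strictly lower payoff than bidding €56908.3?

The deviation hurts exactly when the highest competing bid lies strictly between €23201.3 and €56908.3 — underbidding then forfeits a profitable win.
€59808.1: above both → same outcome either way.
€19070.2: below both → same outcome either way.
€57605.4: above both → same outcome either way.
€48067.9: inside the interval → strictly worse (loss €8840.4).
€59720.3: above both → same outcome either way.
€57354.3: above both → same outcome either way.
Count: 1.

1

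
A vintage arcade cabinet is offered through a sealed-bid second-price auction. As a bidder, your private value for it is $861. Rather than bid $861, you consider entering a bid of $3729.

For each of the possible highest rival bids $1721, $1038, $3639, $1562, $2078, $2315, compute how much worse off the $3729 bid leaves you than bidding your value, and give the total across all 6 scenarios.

$7187

The deviation costs you only when the competing bid falls strictly between $861 and $3729; elsewhere both bids give the same outcome.
$1721: truthful payoff $0, deviation payoff −$860 → loss $860.
$1038: truthful payoff $0, deviation payoff −$177 → loss $177.
$3639: truthful payoff $0, deviation payoff −$2778 → loss $2778.
$1562: truthful payoff $0, deviation payoff −$701 → loss $701.
$2078: truthful payoff $0, deviation payoff −$1217 → loss $1217.
$2315: truthful payoff $0, deviation payoff −$1454 → loss $1454.
Total loss = $860 + $177 + $2778 + $701 + $1217 + $1454 = $7187.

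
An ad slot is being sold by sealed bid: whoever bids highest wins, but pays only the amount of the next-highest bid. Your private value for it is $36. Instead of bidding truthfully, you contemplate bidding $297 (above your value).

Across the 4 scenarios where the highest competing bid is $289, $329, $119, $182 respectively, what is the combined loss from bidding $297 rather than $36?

The deviation costs you only when the competing bid falls strictly between $36 and $297; elsewhere both bids give the same outcome.
$289: truthful payoff $0, deviation payoff −$253 → loss $253.
$329: outcomes coincide → loss $0.
$119: truthful payoff $0, deviation payoff −$83 → loss $83.
$182: truthful payoff $0, deviation payoff −$146 → loss $146.
Total loss = $253 + $83 + $146 = $482.

$482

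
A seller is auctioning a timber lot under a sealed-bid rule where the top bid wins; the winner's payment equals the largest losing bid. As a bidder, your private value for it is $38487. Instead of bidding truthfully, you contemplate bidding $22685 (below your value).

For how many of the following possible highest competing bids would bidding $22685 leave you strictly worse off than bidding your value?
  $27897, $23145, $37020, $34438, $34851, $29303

6

The deviation hurts exactly when the highest competing bid lies strictly between $22685 and $38487 — underbidding then forfeits a profitable win.
$27897: inside the interval → strictly worse (loss $10590).
$23145: inside the interval → strictly worse (loss $15342).
$37020: inside the interval → strictly worse (loss $1467).
$34438: inside the interval → strictly worse (loss $4049).
$34851: inside the interval → strictly worse (loss $3636).
$29303: inside the interval → strictly worse (loss $9184).
Count: 6.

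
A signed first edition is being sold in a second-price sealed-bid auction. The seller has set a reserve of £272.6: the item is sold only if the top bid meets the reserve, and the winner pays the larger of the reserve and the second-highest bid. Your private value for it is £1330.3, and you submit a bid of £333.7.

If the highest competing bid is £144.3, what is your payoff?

£1057.7

Your bid £333.7 is the highest and exceeds the reserve.
Price = max(second-highest bid, reserve) = max(£144.3, £272.6) = £272.6.
Payoff = £1330.3 − £272.6 = £1057.7.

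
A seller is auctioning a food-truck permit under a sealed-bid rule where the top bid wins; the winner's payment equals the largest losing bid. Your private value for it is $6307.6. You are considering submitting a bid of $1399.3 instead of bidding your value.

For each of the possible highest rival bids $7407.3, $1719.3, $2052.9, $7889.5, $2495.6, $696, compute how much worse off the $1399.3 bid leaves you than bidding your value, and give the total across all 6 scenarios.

$12655

The deviation costs you only when the competing bid falls strictly between $1399.3 and $6307.6; elsewhere both bids give the same outcome.
$7407.3: outcomes coincide → loss $0.
$1719.3: truthful payoff $4588.3, deviation payoff $0 → loss $4588.3.
$2052.9: truthful payoff $4254.7, deviation payoff $0 → loss $4254.7.
$7889.5: outcomes coincide → loss $0.
$2495.6: truthful payoff $3812, deviation payoff $0 → loss $3812.
$696: outcomes coincide → loss $0.
Total loss = $4588.3 + $4254.7 + $3812 = $12655.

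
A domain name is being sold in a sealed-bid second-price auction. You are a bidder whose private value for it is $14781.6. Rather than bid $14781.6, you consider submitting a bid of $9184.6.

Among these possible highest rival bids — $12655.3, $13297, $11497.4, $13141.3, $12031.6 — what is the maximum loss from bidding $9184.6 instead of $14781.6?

$3284.2

$12655.3: truthful gives $2126.3, deviation gives $0 → loss $2126.3.
$13297: truthful gives $1484.6, deviation gives $0 → loss $1484.6.
$11497.4: truthful gives $3284.2, deviation gives $0 → loss $3284.2.
$13141.3: truthful gives $1640.3, deviation gives $0 → loss $1640.3.
$12031.6: truthful gives $2750, deviation gives $0 → loss $2750.
Maximum loss: $3284.2.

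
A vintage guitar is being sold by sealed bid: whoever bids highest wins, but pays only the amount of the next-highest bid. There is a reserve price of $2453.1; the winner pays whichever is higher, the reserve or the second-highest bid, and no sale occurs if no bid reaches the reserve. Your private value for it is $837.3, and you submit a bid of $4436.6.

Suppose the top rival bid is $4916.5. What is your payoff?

$0

Your bid $4436.6 is below the highest competing bid $4916.5, so you lose. Payoff $0.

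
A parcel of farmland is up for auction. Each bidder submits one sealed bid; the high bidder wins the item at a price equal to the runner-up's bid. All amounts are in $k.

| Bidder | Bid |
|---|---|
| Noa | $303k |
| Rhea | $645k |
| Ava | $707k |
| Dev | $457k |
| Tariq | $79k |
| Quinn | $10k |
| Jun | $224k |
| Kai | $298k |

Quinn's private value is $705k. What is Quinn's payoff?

Highest bid: Ava at $707k, so Ava wins.
Second-highest bid: Rhea at $645k — that is the price the winner pays.
Quinn did not win, so Quinn pays nothing and receives nothing: payoff $0k.

$0k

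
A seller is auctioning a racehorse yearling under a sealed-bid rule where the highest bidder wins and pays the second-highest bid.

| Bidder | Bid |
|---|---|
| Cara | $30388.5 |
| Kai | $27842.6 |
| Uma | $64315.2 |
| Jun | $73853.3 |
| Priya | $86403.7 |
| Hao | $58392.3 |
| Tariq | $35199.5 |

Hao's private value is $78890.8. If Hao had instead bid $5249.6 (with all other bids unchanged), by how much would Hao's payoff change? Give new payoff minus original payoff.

$0

The highest bid among the other bidders is $86403.7; Hao's bid doesn't change that.
Original bid $58392.3: Hao is not highest (top rival bid is $86403.7); payoff $0.
Alternative bid $5249.6: Hao is not highest (top rival bid is $86403.7); payoff $0.
Change in payoff = $0 − ($0) = $0.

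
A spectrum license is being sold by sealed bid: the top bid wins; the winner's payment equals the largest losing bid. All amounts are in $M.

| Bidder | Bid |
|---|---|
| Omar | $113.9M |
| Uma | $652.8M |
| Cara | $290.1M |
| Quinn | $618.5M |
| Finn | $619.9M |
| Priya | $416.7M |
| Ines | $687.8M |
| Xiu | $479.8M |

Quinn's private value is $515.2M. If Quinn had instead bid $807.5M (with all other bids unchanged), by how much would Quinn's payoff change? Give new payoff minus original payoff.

The highest bid among the other bidders is $687.8M; Quinn's bid doesn't change that.
Original bid $618.5M: Quinn is not highest (top rival bid is $687.8M); payoff $0M.
Alternative bid $807.5M: Quinn is highest, pays the top rival bid $687.8M; payoff $515.2M − $687.8M = −$172.6M.
Change in payoff = −$172.6M − ($0M) = −$172.6M.

−$172.6M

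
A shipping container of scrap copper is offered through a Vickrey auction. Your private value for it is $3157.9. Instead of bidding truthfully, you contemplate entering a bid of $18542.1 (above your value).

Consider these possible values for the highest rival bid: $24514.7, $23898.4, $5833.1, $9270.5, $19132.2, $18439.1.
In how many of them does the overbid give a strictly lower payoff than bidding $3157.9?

3

The deviation hurts exactly when the highest competing bid lies strictly between $3157.9 and $18542.1 — overbidding then wins at a price above your value.
$24514.7: above both → same outcome either way.
$23898.4: above both → same outcome either way.
$5833.1: inside the interval → strictly worse (loss $2675.2).
$9270.5: inside the interval → strictly worse (loss $6112.6).
$19132.2: above both → same outcome either way.
$18439.1: inside the interval → strictly worse (loss $15281.2).
Count: 3.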